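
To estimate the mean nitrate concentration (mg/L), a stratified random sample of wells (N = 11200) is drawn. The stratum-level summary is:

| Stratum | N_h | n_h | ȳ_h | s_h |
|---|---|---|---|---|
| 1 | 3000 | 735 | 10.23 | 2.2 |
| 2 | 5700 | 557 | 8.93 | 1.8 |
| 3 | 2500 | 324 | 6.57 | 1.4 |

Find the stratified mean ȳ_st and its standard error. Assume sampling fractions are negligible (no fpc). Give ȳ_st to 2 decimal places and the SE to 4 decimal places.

ȳ_st = Σ W_h ȳ_h = (3000·10.23 + 5700·8.93 + 2500·6.57)/11200 = 8.75143
V̂(ȳ_st) = Σ W_h² s_h²/n_h, with W_h = N_h/N and N = 11200:
  stratum 1: (3000/11200)²·2.2²/735 = 0.000472459
  stratum 2: (5700/11200)²·1.8²/557 = 0.00150662
  stratum 3: (2500/11200)²·1.4²/324 = 0.000301408
V̂(ȳ_st) = 0.00228049
SE(ȳ_st) = √0.00228049 = 0.0477544

ȳ_st ≈ 8.75, SE ≈ 0.0478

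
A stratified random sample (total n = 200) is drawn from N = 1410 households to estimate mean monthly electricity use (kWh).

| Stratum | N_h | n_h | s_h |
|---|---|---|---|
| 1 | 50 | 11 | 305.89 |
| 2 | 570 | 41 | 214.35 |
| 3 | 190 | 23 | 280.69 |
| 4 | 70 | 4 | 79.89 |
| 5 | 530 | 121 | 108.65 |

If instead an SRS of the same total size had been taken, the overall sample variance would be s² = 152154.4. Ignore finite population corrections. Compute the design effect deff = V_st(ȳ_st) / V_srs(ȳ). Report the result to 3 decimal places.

deff ≈ 0.360

V̂(ȳ_st) = Σ W_h² s_h²/n_h, with W_h = N_h/N and N = 1410:
  stratum 1: (50/1410)²·305.89²/11 = 10.6964
  stratum 2: (570/1410)²·214.35²/41 = 183.136
  stratum 3: (190/1410)²·280.69²/23 = 62.2007
  stratum 4: (70/1410)²·79.89²/4 = 3.93263
  stratum 5: (530/1410)²·108.65²/121 = 13.7844
V_st = 273.751
V_srs = s²/n = 152154.4/200 = 760.772
deff = V_st / V_srs = 273.751/760.772 = 0.3598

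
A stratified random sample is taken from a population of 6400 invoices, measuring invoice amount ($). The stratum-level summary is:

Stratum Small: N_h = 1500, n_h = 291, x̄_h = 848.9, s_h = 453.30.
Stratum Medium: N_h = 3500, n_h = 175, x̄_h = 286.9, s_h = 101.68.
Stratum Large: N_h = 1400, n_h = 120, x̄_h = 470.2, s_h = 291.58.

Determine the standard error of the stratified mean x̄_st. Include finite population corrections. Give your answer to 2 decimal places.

V̂(x̄_st) = Σ W_h² (1 − n_h/N_h) s_h²/n_h, with W_h = N_h/N and N = 6400:
  stratum Small: (1500/6400)²·(1 − 291/1500)·453.30²/291 = 31.2634
  stratum Medium: (3500/6400)²·(1 − 175/3500)·101.68²/175 = 16.7854
  stratum Large: (1400/6400)²·(1 − 120/1400)·291.58²/120 = 30.9965
V̂(x̄_st) = 79.0453
SE(x̄_st) = √79.0453 = 8.89074

SE(x̄_st) ≈ 8.89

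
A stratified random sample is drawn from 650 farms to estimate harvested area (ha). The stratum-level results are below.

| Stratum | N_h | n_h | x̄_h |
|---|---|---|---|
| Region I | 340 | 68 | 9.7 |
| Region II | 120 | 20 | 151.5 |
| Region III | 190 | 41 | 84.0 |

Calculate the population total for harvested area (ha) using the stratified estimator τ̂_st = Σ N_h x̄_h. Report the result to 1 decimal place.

τ̂_st = Σ N_h x̄_h = 340·9.7 + 120·151.5 + 190·84.0 = 37438.0

τ̂_st ≈ 37438.0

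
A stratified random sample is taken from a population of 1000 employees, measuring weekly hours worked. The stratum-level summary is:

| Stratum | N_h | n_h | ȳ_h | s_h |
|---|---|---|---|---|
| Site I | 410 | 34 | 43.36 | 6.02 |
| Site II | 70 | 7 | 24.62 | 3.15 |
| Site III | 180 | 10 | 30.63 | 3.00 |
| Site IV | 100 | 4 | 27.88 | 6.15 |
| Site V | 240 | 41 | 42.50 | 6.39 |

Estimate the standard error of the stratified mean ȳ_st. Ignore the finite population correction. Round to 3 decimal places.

V̂(ȳ_st) = Σ W_h² s_h²/n_h, with W_h = N_h/N and N = 1000:
  stratum Site I: (410/1000)²·6.02²/34 = 0.179177
  stratum Site II: (70/1000)²·3.15²/7 = 0.00694575
  stratum Site III: (180/1000)²·3.00²/10 = 0.02916
  stratum Site IV: (100/1000)²·6.15²/4 = 0.0945563
  stratum Site V: (240/1000)²·6.39²/41 = 0.0573641
V̂(ȳ_st) = 0.367203
SE(ȳ_st) = √0.367203 = 0.605973

SE(ȳ_st) ≈ 0.606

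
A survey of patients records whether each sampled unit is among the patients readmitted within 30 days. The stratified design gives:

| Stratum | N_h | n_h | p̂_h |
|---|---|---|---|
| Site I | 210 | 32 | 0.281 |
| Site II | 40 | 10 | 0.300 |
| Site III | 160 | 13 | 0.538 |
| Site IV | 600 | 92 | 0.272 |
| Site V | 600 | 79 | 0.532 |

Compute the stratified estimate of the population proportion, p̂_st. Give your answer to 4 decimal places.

N = 1610; stratum weights W_h = N_h/N.
p̂_st = Σ W_h p̂_h = (210·0.281 + 40·0.300 + 160·0.538 + 600·0.272 + 600·0.532)/1610 = 0.39720

p̂_st ≈ 0.3972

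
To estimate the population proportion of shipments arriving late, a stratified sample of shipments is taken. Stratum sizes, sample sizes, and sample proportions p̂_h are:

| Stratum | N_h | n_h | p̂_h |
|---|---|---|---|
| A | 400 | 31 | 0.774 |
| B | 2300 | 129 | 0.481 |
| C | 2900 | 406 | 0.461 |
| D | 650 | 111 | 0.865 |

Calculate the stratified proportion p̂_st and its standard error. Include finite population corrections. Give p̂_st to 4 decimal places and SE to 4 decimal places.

N = 6250; stratum weights W_h = N_h/N.
p̂_st = Σ W_h p̂_h = (400·0.774 + 2300·0.481 + 2900·0.461 + 650·0.865)/6250 = 0.53041
V̂(p̂_st) = Σ W_h² (1 − n_h/N_h) p̂_h(1−p̂_h)/(n_h−1):
  stratum A: (400/6250)²·(1 − 31/400)·0.774·0.226/30 = 2.2032e-05
  stratum B: (2300/6250)²·(1 − 129/2300)·0.481·0.519/128 = 0.000249304
  stratum C: (2900/6250)²·(1 − 406/2900)·0.461·0.539/405 = 0.000113598
  stratum D: (650/6250)²·(1 − 111/650)·0.865·0.135/110 = 9.52137e-06
V̂(p̂_st) = 0.000394455; SE = √V̂ = 0.0198609

p̂_st ≈ 0.5304, SE ≈ 0.0199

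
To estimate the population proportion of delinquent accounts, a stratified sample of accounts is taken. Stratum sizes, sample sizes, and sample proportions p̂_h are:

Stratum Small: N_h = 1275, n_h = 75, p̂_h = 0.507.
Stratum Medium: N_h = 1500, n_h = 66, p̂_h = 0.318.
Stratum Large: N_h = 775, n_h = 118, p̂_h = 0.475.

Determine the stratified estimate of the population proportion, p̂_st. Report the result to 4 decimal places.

p̂_st ≈ 0.4202

N = 3550; stratum weights W_h = N_h/N.
p̂_st = Σ W_h p̂_h = (1275·0.507 + 1500·0.318 + 775·0.475)/3550 = 0.42015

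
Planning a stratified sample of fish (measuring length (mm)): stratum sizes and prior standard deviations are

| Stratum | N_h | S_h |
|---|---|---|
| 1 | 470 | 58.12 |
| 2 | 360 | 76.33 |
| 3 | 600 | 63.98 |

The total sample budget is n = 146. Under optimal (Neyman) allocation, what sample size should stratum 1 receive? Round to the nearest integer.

43

Neyman allocation: n_h = n · N_h S_h / Σ N_i S_i, with n = 146.
  stratum 1: N_h·S_h = 470·58.12 = 27316.40
  stratum 2: N_h·S_h = 360·76.33 = 27478.80
  stratum 3: N_h·S_h = 600·63.98 = 38388.00
Σ N_h S_h = 93183.20
n for stratum 1 = 146·27316.40/93183.20 = 42.800 → 43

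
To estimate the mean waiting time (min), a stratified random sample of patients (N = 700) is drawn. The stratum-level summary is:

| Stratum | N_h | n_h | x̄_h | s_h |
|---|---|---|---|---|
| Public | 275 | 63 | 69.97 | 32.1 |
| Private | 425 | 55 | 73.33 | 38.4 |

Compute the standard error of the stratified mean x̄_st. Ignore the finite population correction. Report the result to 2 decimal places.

V̂(x̄_st) = Σ W_h² s_h²/n_h, with W_h = N_h/N and N = 700:
  stratum Public: (275/700)²·32.1²/63 = 2.52429
  stratum Private: (425/700)²·38.4²/55 = 9.88283
V̂(x̄_st) = 12.4071
SE(x̄_st) = √12.4071 = 3.52237

SE(x̄_st) ≈ 3.52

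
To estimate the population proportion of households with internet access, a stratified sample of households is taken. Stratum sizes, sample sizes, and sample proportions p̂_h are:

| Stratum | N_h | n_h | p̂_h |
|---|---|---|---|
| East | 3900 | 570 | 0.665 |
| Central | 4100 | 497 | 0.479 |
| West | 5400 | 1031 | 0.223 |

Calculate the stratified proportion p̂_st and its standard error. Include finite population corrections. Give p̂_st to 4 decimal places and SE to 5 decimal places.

p̂_st ≈ 0.4300, SE ≈ 0.00958

N = 13400; stratum weights W_h = N_h/N.
p̂_st = Σ W_h p̂_h = (3900·0.665 + 4100·0.479 + 5400·0.223)/13400 = 0.42997
V̂(p̂_st) = Σ W_h² (1 − n_h/N_h) p̂_h(1−p̂_h)/(n_h−1):
  stratum East: (3900/13400)²·(1 − 570/3900)·0.665·0.335/569 = 2.83174e-05
  stratum Central: (4100/13400)²·(1 − 497/4100)·0.479·0.521/496 = 4.13933e-05
  stratum West: (5400/13400)²·(1 − 1031/5400)·0.223·0.777/1030 = 2.21032e-05
V̂(p̂_st) = 9.18139e-05; SE = √V̂ = 0.00958196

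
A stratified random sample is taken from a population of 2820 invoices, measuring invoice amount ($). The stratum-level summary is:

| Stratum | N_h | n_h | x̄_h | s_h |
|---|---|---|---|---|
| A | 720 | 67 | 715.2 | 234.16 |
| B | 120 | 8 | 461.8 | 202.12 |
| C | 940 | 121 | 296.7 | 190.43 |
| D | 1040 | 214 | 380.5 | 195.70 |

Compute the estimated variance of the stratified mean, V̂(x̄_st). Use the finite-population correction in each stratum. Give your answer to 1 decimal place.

V̂(x̄_st) = Σ W_h² (1 − n_h/N_h) s_h²/n_h, with W_h = N_h/N and N = 2820:
  stratum A: (720/2820)²·(1 − 67/720)·234.16²/67 = 48.3836
  stratum B: (120/2820)²·(1 − 8/120)·202.12²/8 = 8.63037
  stratum C: (940/2820)²·(1 − 121/940)·190.43²/121 = 29.0134
  stratum D: (1040/2820)²·(1 − 214/1040)·195.70²/214 = 19.3323
V̂(x̄_st) = 105.36

V̂(x̄_st) ≈ 105.4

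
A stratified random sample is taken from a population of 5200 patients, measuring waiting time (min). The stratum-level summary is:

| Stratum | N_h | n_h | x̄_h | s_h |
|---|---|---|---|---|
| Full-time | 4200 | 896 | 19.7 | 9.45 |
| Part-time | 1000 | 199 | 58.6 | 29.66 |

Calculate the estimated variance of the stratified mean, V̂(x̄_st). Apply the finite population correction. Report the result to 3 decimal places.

V̂(x̄_st) ≈ 0.182

V̂(x̄_st) = Σ W_h² (1 − n_h/N_h) s_h²/n_h, with W_h = N_h/N and N = 5200:
  stratum Full-time: (4200/5200)²·(1 − 896/4200)·9.45²/896 = 0.0511491
  stratum Part-time: (1000/5200)²·(1 − 199/1000)·29.66²/199 = 0.130953
V̂(x̄_st) = 0.182102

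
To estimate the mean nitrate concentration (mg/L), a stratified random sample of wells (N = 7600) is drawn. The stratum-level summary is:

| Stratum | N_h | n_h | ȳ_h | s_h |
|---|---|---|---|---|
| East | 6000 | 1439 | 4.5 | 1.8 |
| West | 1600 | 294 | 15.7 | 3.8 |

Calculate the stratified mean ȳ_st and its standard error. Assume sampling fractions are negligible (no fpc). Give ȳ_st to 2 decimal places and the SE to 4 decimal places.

ȳ_st ≈ 6.86, SE ≈ 0.0598

ȳ_st = Σ W_h ȳ_h = (6000·4.5 + 1600·15.7)/7600 = 6.85789
V̂(ȳ_st) = Σ W_h² s_h²/n_h, with W_h = N_h/N and N = 7600:
  stratum East: (6000/7600)²·1.8²/1439 = 0.00140333
  stratum West: (1600/7600)²·3.8²/294 = 0.00217687
V̂(ȳ_st) = 0.0035802
SE(ȳ_st) = √0.0035802 = 0.0598348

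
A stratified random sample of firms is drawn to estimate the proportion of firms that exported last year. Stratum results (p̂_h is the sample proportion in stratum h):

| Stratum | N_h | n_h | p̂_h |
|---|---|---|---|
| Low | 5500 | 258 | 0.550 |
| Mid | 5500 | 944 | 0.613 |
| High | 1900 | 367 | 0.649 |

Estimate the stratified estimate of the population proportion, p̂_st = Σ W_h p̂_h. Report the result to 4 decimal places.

p̂_st ≈ 0.5914

N = 12900; stratum weights W_h = N_h/N.
p̂_st = Σ W_h p̂_h = (5500·0.550 + 5500·0.613 + 1900·0.649)/12900 = 0.59144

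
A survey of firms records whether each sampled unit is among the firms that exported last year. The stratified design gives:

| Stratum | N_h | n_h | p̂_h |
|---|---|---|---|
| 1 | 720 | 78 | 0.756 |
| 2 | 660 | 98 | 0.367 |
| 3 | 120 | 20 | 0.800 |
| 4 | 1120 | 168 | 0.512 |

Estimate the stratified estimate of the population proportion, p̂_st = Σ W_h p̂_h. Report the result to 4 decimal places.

N = 2620; stratum weights W_h = N_h/N.
p̂_st = Σ W_h p̂_h = (720·0.756 + 660·0.367 + 120·0.800 + 1120·0.512)/2620 = 0.55572

p̂_st ≈ 0.5557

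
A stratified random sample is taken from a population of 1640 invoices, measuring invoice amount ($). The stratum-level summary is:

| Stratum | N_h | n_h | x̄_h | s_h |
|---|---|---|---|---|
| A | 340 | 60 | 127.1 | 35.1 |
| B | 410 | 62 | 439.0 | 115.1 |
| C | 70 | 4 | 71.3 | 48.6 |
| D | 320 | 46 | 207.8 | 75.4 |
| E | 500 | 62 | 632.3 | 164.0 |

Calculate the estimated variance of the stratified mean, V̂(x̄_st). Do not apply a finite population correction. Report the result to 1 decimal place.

V̂(x̄_st) = Σ W_h² s_h²/n_h, with W_h = N_h/N and N = 1640:
  stratum A: (340/1640)²·35.1²/60 = 0.882537
  stratum B: (410/1640)²·115.1²/62 = 13.3548
  stratum C: (70/1640)²·48.6²/4 = 1.07577
  stratum D: (320/1640)²·75.4²/46 = 4.70541
  stratum E: (500/1640)²·164.0²/62 = 40.3226
V̂(x̄_st) = 60.3411

V̂(x̄_st) ≈ 60.3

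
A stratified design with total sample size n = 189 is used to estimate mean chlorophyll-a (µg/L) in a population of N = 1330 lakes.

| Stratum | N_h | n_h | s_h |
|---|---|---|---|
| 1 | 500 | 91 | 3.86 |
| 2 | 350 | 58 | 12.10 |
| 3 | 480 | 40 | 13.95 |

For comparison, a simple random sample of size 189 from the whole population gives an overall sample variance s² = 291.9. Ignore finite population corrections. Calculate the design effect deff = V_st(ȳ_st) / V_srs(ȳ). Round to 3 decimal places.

deff ≈ 0.538

V̂(ȳ_st) = Σ W_h² s_h²/n_h, with W_h = N_h/N and N = 1330:
  stratum 1: (500/1330)²·3.86²/91 = 0.0231404
  stratum 2: (350/1330)²·12.10²/58 = 0.174814
  stratum 3: (480/1330)²·13.95²/40 = 0.633677
V_st = 0.831631
V_srs = s²/n = 291.9/189 = 1.54444
deff = V_st / V_srs = 0.831631/1.54444 = 0.5385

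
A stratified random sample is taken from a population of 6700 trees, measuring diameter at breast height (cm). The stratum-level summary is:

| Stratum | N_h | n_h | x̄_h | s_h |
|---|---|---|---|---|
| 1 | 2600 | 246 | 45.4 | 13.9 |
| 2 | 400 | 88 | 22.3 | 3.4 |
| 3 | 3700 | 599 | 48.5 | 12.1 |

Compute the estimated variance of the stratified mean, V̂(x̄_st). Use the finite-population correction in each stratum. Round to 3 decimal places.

V̂(x̄_st) = Σ W_h² (1 − n_h/N_h) s_h²/n_h, with W_h = N_h/N and N = 6700:
  stratum 1: (2600/6700)²·(1 − 246/2600)·13.9²/246 = 0.107084
  stratum 2: (400/6700)²·(1 − 88/400)·3.4²/88 = 0.000365208
  stratum 3: (3700/6700)²·(1 − 599/3700)·12.1²/599 = 0.0624738
V̂(x̄_st) = 0.169923

V̂(x̄_st) ≈ 0.170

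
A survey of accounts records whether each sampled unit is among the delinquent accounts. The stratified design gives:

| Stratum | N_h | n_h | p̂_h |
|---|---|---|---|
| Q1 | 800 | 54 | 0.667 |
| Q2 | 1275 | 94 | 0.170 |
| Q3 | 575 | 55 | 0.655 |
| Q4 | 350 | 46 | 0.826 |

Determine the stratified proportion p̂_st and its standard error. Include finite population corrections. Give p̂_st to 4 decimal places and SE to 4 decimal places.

p̂_st ≈ 0.4720, SE ≈ 0.0266

N = 3000; stratum weights W_h = N_h/N.
p̂_st = Σ W_h p̂_h = (800·0.667 + 1275·0.170 + 575·0.655 + 350·0.826)/3000 = 0.47203
V̂(p̂_st) = Σ W_h² (1 − n_h/N_h) p̂_h(1−p̂_h)/(n_h−1):
  stratum Q1: (800/3000)²·(1 − 54/800)·0.667·0.333/53 = 0.000277895
  stratum Q2: (1275/3000)²·(1 − 94/1275)·0.170·0.830/93 = 0.000253841
  stratum Q3: (575/3000)²·(1 − 55/575)·0.655·0.345/54 = 0.000139026
  stratum Q4: (350/3000)²·(1 − 46/350)·0.826·0.174/45 = 3.77586e-05
V̂(p̂_st) = 0.00070852; SE = √V̂ = 0.026618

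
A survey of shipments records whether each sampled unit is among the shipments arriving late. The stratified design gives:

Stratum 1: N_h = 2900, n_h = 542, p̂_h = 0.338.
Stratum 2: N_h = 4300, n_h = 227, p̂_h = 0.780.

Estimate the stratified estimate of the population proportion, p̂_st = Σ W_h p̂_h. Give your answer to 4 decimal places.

N = 7200; stratum weights W_h = N_h/N.
p̂_st = Σ W_h p̂_h = (2900·0.338 + 4300·0.780)/7200 = 0.60197

p̂_st ≈ 0.6020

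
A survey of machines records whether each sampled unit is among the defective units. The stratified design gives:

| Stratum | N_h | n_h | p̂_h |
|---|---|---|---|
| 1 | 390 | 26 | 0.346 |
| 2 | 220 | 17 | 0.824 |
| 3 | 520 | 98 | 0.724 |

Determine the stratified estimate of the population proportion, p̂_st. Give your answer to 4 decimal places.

p̂_st ≈ 0.6130

N = 1130; stratum weights W_h = N_h/N.
p̂_st = Σ W_h p̂_h = (390·0.346 + 220·0.824 + 520·0.724)/1130 = 0.61301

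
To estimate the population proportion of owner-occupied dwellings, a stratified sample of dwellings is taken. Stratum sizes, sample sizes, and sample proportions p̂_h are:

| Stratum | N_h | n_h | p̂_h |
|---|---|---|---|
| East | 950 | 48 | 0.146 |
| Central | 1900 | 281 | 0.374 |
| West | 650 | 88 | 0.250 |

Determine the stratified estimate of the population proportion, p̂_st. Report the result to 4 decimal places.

p̂_st ≈ 0.2891

N = 3500; stratum weights W_h = N_h/N.
p̂_st = Σ W_h p̂_h = (950·0.146 + 1900·0.374 + 650·0.250)/3500 = 0.28909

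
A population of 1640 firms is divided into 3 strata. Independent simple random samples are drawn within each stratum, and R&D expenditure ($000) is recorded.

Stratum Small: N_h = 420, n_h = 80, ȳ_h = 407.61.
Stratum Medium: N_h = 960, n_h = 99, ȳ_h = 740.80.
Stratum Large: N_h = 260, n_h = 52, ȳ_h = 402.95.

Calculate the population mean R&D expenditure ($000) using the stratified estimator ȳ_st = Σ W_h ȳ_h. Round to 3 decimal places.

N = Σ N_h = 1640. Stratum weights W_h = N_h/N.
ȳ_st = (420·407.61 + 960·740.80 + 260·402.95) / 1640 = 601.90927

ȳ_st ≈ 601.909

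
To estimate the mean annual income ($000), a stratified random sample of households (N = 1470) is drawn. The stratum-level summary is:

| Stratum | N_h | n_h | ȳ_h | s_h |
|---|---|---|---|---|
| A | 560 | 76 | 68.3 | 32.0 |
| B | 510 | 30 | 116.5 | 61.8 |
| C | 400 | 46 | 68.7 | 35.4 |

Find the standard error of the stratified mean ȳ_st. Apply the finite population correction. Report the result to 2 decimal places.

V̂(ȳ_st) = Σ W_h² (1 − n_h/N_h) s_h²/n_h, with W_h = N_h/N and N = 1470:
  stratum A: (560/1470)²·(1 − 76/560)·32.0²/76 = 1.68999
  stratum B: (510/1470)²·(1 − 30/510)·61.8²/30 = 14.4222
  stratum C: (400/1470)²·(1 − 46/400)·35.4²/46 = 1.78516
V̂(ȳ_st) = 17.8974
SE(ȳ_st) = √17.8974 = 4.23053

SE(ȳ_st) ≈ 4.23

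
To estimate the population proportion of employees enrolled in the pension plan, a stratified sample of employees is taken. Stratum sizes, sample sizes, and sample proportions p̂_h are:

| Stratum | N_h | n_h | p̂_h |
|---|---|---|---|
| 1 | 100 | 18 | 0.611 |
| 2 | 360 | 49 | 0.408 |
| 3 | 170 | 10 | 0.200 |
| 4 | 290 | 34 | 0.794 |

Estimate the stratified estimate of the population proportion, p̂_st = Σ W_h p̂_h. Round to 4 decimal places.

p̂_st ≈ 0.5133

N = 920; stratum weights W_h = N_h/N.
p̂_st = Σ W_h p̂_h = (100·0.611 + 360·0.408 + 170·0.200 + 290·0.794)/920 = 0.51330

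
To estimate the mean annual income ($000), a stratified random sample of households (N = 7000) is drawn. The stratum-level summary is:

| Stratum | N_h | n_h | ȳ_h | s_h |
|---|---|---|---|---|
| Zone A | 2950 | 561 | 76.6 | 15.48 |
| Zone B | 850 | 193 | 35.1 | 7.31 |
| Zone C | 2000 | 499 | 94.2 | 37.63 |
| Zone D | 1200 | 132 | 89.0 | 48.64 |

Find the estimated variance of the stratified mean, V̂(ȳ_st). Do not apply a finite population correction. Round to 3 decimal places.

V̂(ȳ_st) ≈ 0.838

V̂(ȳ_st) = Σ W_h² s_h²/n_h, with W_h = N_h/N and N = 7000:
  stratum Zone A: (2950/7000)²·15.48²/561 = 0.0758625
  stratum Zone B: (850/7000)²·7.31²/193 = 0.00408243
  stratum Zone C: (2000/7000)²·37.63²/499 = 0.23165
  stratum Zone D: (1200/7000)²·48.64²/132 = 0.52672
V̂(ȳ_st) = 0.838314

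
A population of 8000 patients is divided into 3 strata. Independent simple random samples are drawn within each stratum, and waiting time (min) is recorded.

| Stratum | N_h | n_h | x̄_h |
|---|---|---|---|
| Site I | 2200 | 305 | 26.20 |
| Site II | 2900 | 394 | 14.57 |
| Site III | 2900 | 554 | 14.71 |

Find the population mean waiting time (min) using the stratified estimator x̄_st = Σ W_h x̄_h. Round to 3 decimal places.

N = Σ N_h = 8000. Stratum weights W_h = N_h/N.
x̄_st = (2200·26.20 + 2900·14.57 + 2900·14.71) / 8000 = 17.81900

x̄_st ≈ 17.819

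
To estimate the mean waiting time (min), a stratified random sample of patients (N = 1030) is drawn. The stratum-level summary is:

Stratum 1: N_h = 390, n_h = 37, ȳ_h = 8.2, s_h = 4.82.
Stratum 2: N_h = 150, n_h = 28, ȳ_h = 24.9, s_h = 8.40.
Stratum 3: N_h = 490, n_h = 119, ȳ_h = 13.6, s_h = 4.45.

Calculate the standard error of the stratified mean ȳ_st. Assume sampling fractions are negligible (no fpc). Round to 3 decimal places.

V̂(ȳ_st) = Σ W_h² s_h²/n_h, with W_h = N_h/N and N = 1030:
  stratum 1: (390/1030)²·4.82²/37 = 0.0900217
  stratum 2: (150/1030)²·8.40²/28 = 0.0534452
  stratum 3: (490/1030)²·4.45²/119 = 0.0376609
V̂(ȳ_st) = 0.181128
SE(ȳ_st) = √0.181128 = 0.425591

SE(ȳ_st) ≈ 0.426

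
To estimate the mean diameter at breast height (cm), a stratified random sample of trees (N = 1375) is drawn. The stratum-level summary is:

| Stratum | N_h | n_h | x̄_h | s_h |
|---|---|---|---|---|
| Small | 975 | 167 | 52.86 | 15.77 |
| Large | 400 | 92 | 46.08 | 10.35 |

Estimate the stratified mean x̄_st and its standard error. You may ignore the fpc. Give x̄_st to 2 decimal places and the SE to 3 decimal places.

x̄_st ≈ 50.89, SE ≈ 0.920

x̄_st = Σ W_h x̄_h = (975·52.86 + 400·46.08)/1375 = 50.88764
V̂(x̄_st) = Σ W_h² s_h²/n_h, with W_h = N_h/N and N = 1375:
  stratum Small: (975/1375)²·15.77²/167 = 0.748774
  stratum Large: (400/1375)²·10.35²/92 = 0.0985388
V̂(x̄_st) = 0.847313
SE(x̄_st) = √0.847313 = 0.920496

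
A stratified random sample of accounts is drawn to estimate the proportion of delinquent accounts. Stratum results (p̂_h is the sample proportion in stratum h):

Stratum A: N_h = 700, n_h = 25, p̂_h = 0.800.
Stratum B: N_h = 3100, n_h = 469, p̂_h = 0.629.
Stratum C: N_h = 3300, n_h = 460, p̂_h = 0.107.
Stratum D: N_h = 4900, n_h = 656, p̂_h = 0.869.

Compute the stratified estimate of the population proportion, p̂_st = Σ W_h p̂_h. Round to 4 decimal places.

N = 12000; stratum weights W_h = N_h/N.
p̂_st = Σ W_h p̂_h = (700·0.800 + 3100·0.629 + 3300·0.107 + 4900·0.869)/12000 = 0.59342

p̂_st ≈ 0.5934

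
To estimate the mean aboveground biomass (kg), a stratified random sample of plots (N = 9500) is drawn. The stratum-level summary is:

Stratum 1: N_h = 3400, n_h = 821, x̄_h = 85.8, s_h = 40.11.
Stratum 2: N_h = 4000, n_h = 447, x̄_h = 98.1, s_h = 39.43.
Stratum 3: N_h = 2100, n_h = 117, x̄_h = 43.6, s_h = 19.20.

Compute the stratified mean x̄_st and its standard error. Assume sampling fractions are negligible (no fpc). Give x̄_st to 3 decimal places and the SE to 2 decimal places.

x̄_st = Σ W_h x̄_h = (3400·85.8 + 4000·98.1 + 2100·43.6)/9500 = 81.65053
V̂(x̄_st) = Σ W_h² s_h²/n_h, with W_h = N_h/N and N = 9500:
  stratum 1: (3400/9500)²·40.11²/821 = 0.250999
  stratum 2: (4000/9500)²·39.43²/447 = 0.616622
  stratum 3: (2100/9500)²·19.20²/117 = 0.15396
V̂(x̄_st) = 1.02158
SE(x̄_st) = √1.02158 = 1.01073

x̄_st ≈ 81.651, SE ≈ 1.01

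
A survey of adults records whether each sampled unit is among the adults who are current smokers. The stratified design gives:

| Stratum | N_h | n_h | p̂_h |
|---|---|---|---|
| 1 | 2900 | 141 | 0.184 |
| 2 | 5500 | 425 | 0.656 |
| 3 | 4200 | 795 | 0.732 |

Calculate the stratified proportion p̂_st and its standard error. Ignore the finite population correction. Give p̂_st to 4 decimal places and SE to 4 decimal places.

p̂_st ≈ 0.5727, SE ≈ 0.0136

N = 12600; stratum weights W_h = N_h/N.
p̂_st = Σ W_h p̂_h = (2900·0.184 + 5500·0.656 + 4200·0.732)/12600 = 0.57270
V̂(p̂_st) = Σ W_h² p̂_h(1−p̂_h)/(n_h−1):
  stratum 1: (2900/12600)²·0.184·0.816/140 = 5.68113e-05
  stratum 2: (5500/12600)²·0.656·0.344/424 = 0.00010141
  stratum 3: (4200/12600)²·0.732·0.268/794 = 2.74526e-05
V̂(p̂_st) = 0.000185674; SE = √V̂ = 0.0136262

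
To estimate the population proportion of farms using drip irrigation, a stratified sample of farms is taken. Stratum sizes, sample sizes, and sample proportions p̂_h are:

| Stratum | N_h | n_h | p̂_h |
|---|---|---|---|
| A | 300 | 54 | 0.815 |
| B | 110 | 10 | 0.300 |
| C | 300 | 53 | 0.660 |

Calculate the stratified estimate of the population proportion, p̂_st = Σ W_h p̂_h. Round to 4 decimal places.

N = 710; stratum weights W_h = N_h/N.
p̂_st = Σ W_h p̂_h = (300·0.815 + 110·0.300 + 300·0.660)/710 = 0.66972

p̂_st ≈ 0.6697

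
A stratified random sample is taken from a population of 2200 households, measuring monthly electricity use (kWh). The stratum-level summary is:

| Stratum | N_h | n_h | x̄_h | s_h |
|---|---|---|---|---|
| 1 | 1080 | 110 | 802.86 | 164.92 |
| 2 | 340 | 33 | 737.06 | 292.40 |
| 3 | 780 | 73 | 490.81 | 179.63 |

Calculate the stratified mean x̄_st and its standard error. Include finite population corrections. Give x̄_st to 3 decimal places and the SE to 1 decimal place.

x̄_st ≈ 682.055, SE ≈ 12.6

x̄_st = Σ W_h x̄_h = (1080·802.86 + 340·737.06 + 780·490.81)/2200 = 682.05500
V̂(x̄_st) = Σ W_h² (1 − n_h/N_h) s_h²/n_h, with W_h = N_h/N and N = 2200:
  stratum 1: (1080/2200)²·(1 − 110/1080)·164.92²/110 = 53.5185
  stratum 2: (340/2200)²·(1 − 33/340)·292.40²/33 = 55.8744
  stratum 3: (780/2200)²·(1 − 73/780)·179.63²/73 = 50.3621
V̂(x̄_st) = 159.755
SE(x̄_st) = √159.755 = 12.6394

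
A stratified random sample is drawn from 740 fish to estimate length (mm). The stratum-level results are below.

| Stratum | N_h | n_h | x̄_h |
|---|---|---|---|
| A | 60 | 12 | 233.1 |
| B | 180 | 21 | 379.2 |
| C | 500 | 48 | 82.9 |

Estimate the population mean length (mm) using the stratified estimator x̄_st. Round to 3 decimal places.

x̄_st ≈ 167.151

N = Σ N_h = 740. Stratum weights W_h = N_h/N.
x̄_st = (60·233.1 + 180·379.2 + 500·82.9) / 740 = 167.15135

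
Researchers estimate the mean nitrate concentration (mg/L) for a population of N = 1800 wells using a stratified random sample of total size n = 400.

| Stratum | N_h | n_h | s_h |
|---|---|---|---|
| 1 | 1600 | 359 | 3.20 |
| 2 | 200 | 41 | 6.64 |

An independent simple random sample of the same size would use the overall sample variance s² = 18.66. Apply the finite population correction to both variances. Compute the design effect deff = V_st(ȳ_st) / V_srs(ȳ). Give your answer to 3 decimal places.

deff ≈ 0.773

V̂(ȳ_st) = Σ W_h² (1 − n_h/N_h) s_h²/n_h, with W_h = N_h/N and N = 1800:
  stratum 1: (1600/1800)²·(1 − 359/1600)·3.20²/359 = 0.0174804
  stratum 2: (200/1800)²·(1 − 41/200)·6.64²/41 = 0.0105544
V_st = 0.0280349
V_srs = (1 − 400/1800)·18.66/400 = 0.0362833
deff = V_st / V_srs = 0.0280349/0.0362833 = 0.7727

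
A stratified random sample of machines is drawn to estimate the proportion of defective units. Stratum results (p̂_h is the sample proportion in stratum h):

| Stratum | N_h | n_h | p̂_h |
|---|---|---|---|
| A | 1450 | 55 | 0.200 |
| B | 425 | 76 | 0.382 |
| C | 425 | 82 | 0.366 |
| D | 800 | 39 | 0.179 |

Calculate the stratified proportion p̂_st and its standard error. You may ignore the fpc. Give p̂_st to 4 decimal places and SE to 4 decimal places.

p̂_st ≈ 0.2423, SE ≈ 0.0319

N = 3100; stratum weights W_h = N_h/N.
p̂_st = Σ W_h p̂_h = (1450·0.200 + 425·0.382 + 425·0.366 + 800·0.179)/3100 = 0.24229
V̂(p̂_st) = Σ W_h² p̂_h(1−p̂_h)/(n_h−1):
  stratum A: (1450/3100)²·0.200·0.800/54 = 0.000648244
  stratum B: (425/3100)²·0.382·0.618/75 = 5.91623e-05
  stratum C: (425/3100)²·0.366·0.634/81 = 5.38443e-05
  stratum D: (800/3100)²·0.179·0.821/38 = 0.000257555
V̂(p̂_st) = 0.00101881; SE = √V̂ = 0.0319187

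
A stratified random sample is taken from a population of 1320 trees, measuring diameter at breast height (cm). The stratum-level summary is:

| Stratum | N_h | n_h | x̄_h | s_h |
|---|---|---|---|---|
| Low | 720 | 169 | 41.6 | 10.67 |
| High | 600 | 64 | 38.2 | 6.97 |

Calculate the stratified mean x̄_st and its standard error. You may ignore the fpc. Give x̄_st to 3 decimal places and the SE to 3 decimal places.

x̄_st = Σ W_h x̄_h = (720·41.6 + 600·38.2)/1320 = 40.05455
V̂(x̄_st) = Σ W_h² s_h²/n_h, with W_h = N_h/N and N = 1320:
  stratum Low: (720/1320)²·10.67²/169 = 0.200428
  stratum High: (600/1320)²·6.97²/64 = 0.156834
V̂(x̄_st) = 0.357262
SE(x̄_st) = √0.357262 = 0.597714

x̄_st ≈ 40.055, SE ≈ 0.598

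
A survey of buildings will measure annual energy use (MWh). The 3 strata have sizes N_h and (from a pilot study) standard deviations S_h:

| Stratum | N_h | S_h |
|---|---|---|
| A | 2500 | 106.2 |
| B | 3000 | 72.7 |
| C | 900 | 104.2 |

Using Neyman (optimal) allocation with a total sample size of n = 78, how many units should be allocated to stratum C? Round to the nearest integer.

13

Neyman allocation: n_h = n · N_h S_h / Σ N_i S_i, with n = 78.
  stratum A: N_h·S_h = 2500·106.2 = 265500.00
  stratum B: N_h·S_h = 3000·72.7 = 218100.00
  stratum C: N_h·S_h = 900·104.2 = 93780.00
Σ N_h S_h = 577380.00
n for stratum C = 78·93780.00/577380.00 = 12.669 → 13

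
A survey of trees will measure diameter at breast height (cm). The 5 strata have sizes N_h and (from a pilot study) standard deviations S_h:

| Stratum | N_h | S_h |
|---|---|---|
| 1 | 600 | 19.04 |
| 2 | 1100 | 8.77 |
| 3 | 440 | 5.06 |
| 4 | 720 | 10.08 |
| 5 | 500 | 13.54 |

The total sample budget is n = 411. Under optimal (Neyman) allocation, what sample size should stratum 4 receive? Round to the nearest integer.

Neyman allocation: n_h = n · N_h S_h / Σ N_i S_i, with n = 411.
  stratum 1: N_h·S_h = 600·19.04 = 11424.00
  stratum 2: N_h·S_h = 1100·8.77 = 9647.00
  stratum 3: N_h·S_h = 440·5.06 = 2226.40
  stratum 4: N_h·S_h = 720·10.08 = 7257.60
  stratum 5: N_h·S_h = 500·13.54 = 6770.00
Σ N_h S_h = 37325.00
n for stratum 4 = 411·7257.60/37325.00 = 79.916 → 80

80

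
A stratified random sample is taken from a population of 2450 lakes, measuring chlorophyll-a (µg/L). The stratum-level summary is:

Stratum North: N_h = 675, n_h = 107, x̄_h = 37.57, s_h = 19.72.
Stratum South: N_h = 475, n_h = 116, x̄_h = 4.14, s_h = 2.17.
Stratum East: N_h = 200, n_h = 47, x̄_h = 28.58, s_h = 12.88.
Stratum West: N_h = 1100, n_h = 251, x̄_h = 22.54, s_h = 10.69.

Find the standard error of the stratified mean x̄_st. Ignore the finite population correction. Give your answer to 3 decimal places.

SE(x̄_st) ≈ 0.627

V̂(x̄_st) = Σ W_h² s_h²/n_h, with W_h = N_h/N and N = 2450:
  stratum North: (675/2450)²·19.72²/107 = 0.275871
  stratum South: (475/2450)²·2.17²/116 = 0.00152587
  stratum East: (200/2450)²·12.88²/47 = 0.0235213
  stratum West: (1100/2450)²·10.69²/251 = 0.0917772
V̂(x̄_st) = 0.392695
SE(x̄_st) = √0.392695 = 0.626654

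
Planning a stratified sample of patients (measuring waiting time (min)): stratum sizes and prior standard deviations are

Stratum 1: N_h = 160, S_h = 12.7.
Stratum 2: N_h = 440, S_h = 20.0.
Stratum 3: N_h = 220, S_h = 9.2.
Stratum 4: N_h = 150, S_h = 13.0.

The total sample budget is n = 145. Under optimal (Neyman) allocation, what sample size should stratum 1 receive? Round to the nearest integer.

Neyman allocation: n_h = n · N_h S_h / Σ N_i S_i, with n = 145.
  stratum 1: N_h·S_h = 160·12.7 = 2032.00
  stratum 2: N_h·S_h = 440·20.0 = 8800.00
  stratum 3: N_h·S_h = 220·9.2 = 2024.00
  stratum 4: N_h·S_h = 150·13.0 = 1950.00
Σ N_h S_h = 14806.00
n for stratum 1 = 145·2032.00/14806.00 = 19.900 → 20

20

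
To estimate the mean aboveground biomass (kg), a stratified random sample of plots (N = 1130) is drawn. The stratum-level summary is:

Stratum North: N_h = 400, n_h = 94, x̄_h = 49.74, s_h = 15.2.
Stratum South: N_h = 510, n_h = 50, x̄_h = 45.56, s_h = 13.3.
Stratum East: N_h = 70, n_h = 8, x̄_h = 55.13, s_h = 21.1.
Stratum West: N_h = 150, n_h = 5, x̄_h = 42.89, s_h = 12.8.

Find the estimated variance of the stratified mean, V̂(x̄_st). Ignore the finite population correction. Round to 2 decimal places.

V̂(x̄_st) = Σ W_h² s_h²/n_h, with W_h = N_h/N and N = 1130:
  stratum North: (400/1130)²·15.2²/94 = 0.30798
  stratum South: (510/1130)²·13.3²/50 = 0.720637
  stratum East: (70/1130)²·21.1²/8 = 0.213557
  stratum West: (150/1130)²·12.8²/5 = 0.577398
V̂(x̄_st) = 1.81957

V̂(x̄_st) ≈ 1.82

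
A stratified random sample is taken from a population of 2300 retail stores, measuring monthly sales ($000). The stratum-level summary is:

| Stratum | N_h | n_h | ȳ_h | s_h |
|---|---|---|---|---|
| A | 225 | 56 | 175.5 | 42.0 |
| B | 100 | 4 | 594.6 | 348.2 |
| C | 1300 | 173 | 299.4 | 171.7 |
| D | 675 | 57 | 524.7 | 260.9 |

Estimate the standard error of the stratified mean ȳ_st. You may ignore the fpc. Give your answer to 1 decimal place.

V̂(ȳ_st) = Σ W_h² s_h²/n_h, with W_h = N_h/N and N = 2300:
  stratum A: (225/2300)²·42.0²/56 = 0.301453
  stratum B: (100/2300)²·348.2²/4 = 57.2983
  stratum C: (1300/2300)²·171.7²/173 = 54.4409
  stratum D: (675/2300)²·260.9²/57 = 102.855
V̂(ȳ_st) = 214.896
SE(ȳ_st) = √214.896 = 14.6593

SE(ȳ_st) ≈ 14.7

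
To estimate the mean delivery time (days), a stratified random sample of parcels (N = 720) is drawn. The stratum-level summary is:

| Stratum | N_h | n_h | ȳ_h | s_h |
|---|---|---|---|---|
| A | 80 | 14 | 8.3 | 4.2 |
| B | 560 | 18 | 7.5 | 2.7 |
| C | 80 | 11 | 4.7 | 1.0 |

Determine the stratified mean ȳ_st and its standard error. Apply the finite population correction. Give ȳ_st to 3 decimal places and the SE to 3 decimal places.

ȳ_st ≈ 7.278, SE ≈ 0.501

ȳ_st = Σ W_h ȳ_h = (80·8.3 + 560·7.5 + 80·4.7)/720 = 7.27778
V̂(ȳ_st) = Σ W_h² (1 − n_h/N_h) s_h²/n_h, with W_h = N_h/N and N = 720:
  stratum A: (80/720)²·(1 − 14/80)·4.2²/14 = 0.0128333
  stratum B: (560/720)²·(1 − 18/560)·2.7²/18 = 0.237125
  stratum C: (80/720)²·(1 − 11/80)·1.0²/11 = 0.000968013
V̂(ȳ_st) = 0.250926
SE(ȳ_st) = √0.250926 = 0.500925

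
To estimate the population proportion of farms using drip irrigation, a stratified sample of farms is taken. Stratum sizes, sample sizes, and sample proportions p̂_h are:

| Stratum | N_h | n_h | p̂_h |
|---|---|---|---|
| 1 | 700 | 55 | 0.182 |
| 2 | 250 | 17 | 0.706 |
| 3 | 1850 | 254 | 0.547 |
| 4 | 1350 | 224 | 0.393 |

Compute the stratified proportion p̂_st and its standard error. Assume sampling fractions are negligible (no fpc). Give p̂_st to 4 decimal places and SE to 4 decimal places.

N = 4150; stratum weights W_h = N_h/N.
p̂_st = Σ W_h p̂_h = (700·0.182 + 250·0.706 + 1850·0.547 + 1350·0.393)/4150 = 0.44492
V̂(p̂_st) = Σ W_h² p̂_h(1−p̂_h)/(n_h−1):
  stratum 1: (700/4150)²·0.182·0.818/54 = 7.84388e-05
  stratum 2: (250/4150)²·0.706·0.294/16 = 4.70778e-05
  stratum 3: (1850/4150)²·0.547·0.453/253 = 0.000194631
  stratum 4: (1350/4150)²·0.393·0.607/223 = 0.0001132
V̂(p̂_st) = 0.000433348; SE = √V̂ = 0.020817

p̂_st ≈ 0.4449, SE ≈ 0.0208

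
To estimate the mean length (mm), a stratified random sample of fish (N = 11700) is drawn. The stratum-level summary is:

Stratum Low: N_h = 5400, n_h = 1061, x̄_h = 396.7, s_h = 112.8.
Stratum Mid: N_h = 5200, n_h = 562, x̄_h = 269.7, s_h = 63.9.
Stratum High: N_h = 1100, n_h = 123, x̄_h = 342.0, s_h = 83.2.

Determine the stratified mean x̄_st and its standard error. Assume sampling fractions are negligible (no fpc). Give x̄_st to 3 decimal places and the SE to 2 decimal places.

x̄_st ≈ 335.113, SE ≈ 2.12

x̄_st = Σ W_h x̄_h = (5400·396.7 + 5200·269.7 + 1100·342.0)/11700 = 335.11282
V̂(x̄_st) = Σ W_h² s_h²/n_h, with W_h = N_h/N and N = 11700:
  stratum Low: (5400/11700)²·112.8²/1061 = 2.55457
  stratum Mid: (5200/11700)²·63.9²/562 = 1.43516
  stratum High: (1100/11700)²·83.2²/123 = 0.497457
V̂(x̄_st) = 4.48719
SE(x̄_st) = √4.48719 = 2.1183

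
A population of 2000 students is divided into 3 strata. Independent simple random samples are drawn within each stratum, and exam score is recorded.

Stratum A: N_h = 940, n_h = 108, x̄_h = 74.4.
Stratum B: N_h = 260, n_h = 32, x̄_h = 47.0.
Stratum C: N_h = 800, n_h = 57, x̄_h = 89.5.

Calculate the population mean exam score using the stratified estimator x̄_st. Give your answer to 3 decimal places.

x̄_st ≈ 76.878

N = Σ N_h = 2000. Stratum weights W_h = N_h/N.
x̄_st = (940·74.4 + 260·47.0 + 800·89.5) / 2000 = 76.87800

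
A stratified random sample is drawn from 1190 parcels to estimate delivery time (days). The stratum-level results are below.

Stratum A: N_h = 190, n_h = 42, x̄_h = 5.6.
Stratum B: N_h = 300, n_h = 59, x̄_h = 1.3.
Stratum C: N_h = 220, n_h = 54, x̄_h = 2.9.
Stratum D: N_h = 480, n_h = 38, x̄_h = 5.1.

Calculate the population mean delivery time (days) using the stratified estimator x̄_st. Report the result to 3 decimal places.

N = Σ N_h = 1190. Stratum weights W_h = N_h/N.
x̄_st = (190·5.6 + 300·1.3 + 220·2.9 + 480·5.1) / 1190 = 3.81513

x̄_st ≈ 3.815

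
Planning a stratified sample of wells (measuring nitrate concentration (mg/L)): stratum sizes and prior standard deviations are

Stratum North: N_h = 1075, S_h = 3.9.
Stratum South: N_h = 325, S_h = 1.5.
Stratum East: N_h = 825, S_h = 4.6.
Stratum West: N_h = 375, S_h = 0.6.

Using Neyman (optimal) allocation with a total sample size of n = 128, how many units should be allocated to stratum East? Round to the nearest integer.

56

Neyman allocation: n_h = n · N_h S_h / Σ N_i S_i, with n = 128.
  stratum North: N_h·S_h = 1075·3.9 = 4192.50
  stratum South: N_h·S_h = 325·1.5 = 487.50
  stratum East: N_h·S_h = 825·4.6 = 3795.00
  stratum West: N_h·S_h = 375·0.6 = 225.00
Σ N_h S_h = 8700.00
n for stratum East = 128·3795.00/8700.00 = 55.834 → 56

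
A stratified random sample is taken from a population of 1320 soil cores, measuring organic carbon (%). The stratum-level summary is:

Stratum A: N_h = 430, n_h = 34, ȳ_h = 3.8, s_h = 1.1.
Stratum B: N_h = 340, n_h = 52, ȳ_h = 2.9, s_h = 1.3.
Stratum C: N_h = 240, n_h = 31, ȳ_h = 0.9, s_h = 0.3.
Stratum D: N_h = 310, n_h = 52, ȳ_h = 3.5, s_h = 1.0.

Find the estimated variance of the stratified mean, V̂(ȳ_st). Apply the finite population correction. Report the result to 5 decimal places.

V̂(ȳ_st) = Σ W_h² (1 − n_h/N_h) s_h²/n_h, with W_h = N_h/N and N = 1320:
  stratum A: (430/1320)²·(1 − 34/430)·1.1²/34 = 0.00347794
  stratum B: (340/1320)²·(1 − 52/340)·1.3²/52 = 0.00182645
  stratum C: (240/1320)²·(1 − 31/240)·0.3²/31 = 8.35777e-05
  stratum D: (310/1320)²·(1 − 52/310)·1.0²/52 = 0.000882735
V̂(ȳ_st) = 0.0062707

V̂(ȳ_st) ≈ 0.00627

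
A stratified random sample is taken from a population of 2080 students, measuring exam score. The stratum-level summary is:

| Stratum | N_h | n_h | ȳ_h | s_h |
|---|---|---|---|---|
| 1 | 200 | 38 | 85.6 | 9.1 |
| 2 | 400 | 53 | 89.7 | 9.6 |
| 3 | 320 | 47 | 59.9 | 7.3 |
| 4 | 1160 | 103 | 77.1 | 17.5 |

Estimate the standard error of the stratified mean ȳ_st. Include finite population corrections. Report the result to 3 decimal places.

V̂(ȳ_st) = Σ W_h² (1 − n_h/N_h) s_h²/n_h, with W_h = N_h/N and N = 2080:
  stratum 1: (200/2080)²·(1 − 38/200)·9.1²/38 = 0.0163199
  stratum 2: (400/2080)²·(1 − 53/400)·9.6²/53 = 0.0557865
  stratum 3: (320/2080)²·(1 − 47/320)·7.3²/47 = 0.0228946
  stratum 4: (1160/2080)²·(1 − 103/1160)·17.5²/103 = 0.842646
V̂(ȳ_st) = 0.937647
SE(ȳ_st) = √0.937647 = 0.968322

SE(ȳ_st) ≈ 0.968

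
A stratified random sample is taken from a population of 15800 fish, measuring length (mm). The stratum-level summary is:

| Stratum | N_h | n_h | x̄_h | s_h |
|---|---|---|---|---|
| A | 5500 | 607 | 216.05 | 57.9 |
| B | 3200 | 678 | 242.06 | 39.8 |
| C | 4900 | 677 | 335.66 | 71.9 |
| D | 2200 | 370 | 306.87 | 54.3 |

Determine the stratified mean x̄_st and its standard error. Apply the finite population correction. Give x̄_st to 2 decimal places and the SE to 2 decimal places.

x̄_st ≈ 271.06, SE ≈ 1.20

x̄_st = Σ W_h x̄_h = (5500·216.05 + 3200·242.06 + 4900·335.66 + 2200·306.87)/15800 = 271.05791
V̂(x̄_st) = Σ W_h² (1 − n_h/N_h) s_h²/n_h, with W_h = N_h/N and N = 15800:
  stratum A: (5500/15800)²·(1 − 607/5500)·57.9²/607 = 0.595377
  stratum B: (3200/15800)²·(1 − 678/3200)·39.8²/678 = 0.0755296
  stratum C: (4900/15800)²·(1 − 677/4900)·71.9²/677 = 0.632954
  stratum D: (2200/15800)²·(1 − 370/2200)·54.3²/370 = 0.128516
V̂(x̄_st) = 1.43238
SE(x̄_st) = √1.43238 = 1.19682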